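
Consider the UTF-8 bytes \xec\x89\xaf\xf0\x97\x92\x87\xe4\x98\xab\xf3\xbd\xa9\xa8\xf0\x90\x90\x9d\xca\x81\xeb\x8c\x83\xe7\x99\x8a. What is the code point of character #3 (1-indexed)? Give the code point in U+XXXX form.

Offset 0: leading byte 0xEC = 11101100 → 3-byte char #1 = EC 89 AF.
Offset 3: leading byte 0xF0 = 11110000 → 4-byte char #2 = F0 97 92 87.
Offset 7: leading byte 0xE4 = 11100100 → 3-byte char #3 = E4 98 AB.
Leading byte 0xE4 = 11100100 matches 1110xxxx → 3-byte sequence.
Byte 1: 0xE4 = 11100100, payload 0100 (4 bits).
Byte 2: 0x98 = 10011000 (10xxxxxx ✓), payload 011000.
Byte 3: 0xAB = 10101011 (10xxxxxx ✓), payload 101011.
Concatenate: 0100011000101011 = 0x462B (16 bits → U+462B).

U+462B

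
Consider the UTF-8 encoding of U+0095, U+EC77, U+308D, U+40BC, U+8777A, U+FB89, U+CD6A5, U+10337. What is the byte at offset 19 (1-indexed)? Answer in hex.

0xF3

1-indexed offset 19 is 0-indexed offset 18.
U+0095 → 2-byte form C2 95 at offsets 0–1.
U+EC77 → 3-byte form EE B1 B7 at offsets 2–4.
U+308D → 3-byte form E3 82 8D at offsets 5–7.
U+40BC → 3-byte form E4 82 BC at offsets 8–10.
U+8777A → 4-byte form F2 87 9D BA at offsets 11–14.
U+FB89 → 3-byte form EF AE 89 at offsets 15–17.
U+CD6A5 → 4-byte form F3 8D 9A A5 at offsets 18–21.
Offset 18 falls in char 7's range; it's byte 1 of F3 8D 9A A5 = 0xF3.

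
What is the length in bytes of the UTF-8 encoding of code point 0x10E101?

4

U+10E101 = 0x10E101. UTF-8 uses 1 byte below 0x80, 2 below 0x800, 3 below 0x10000, 4 up to 0x10FFFF. 0x10E101 is in U+10000–U+10FFFF → 4 bytes.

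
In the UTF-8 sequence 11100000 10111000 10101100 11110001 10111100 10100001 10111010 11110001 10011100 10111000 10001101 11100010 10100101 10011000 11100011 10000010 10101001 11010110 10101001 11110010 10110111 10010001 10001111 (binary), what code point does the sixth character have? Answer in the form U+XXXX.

U+05A9

Offset 0: leading byte 0xE0 = 11100000 → 3-byte char #1 = E0 B8 AC.
Offset 3: leading byte 0xF1 = 11110001 → 4-byte char #2 = F1 BC A1 BA.
Offset 7: leading byte 0xF1 = 11110001 → 4-byte char #3 = F1 9C B8 8D.
Offset 11: leading byte 0xE2 = 11100010 → 3-byte char #4 = E2 A5 98.
Offset 14: leading byte 0xE3 = 11100011 → 3-byte char #5 = E3 82 A9.
Offset 17: leading byte 0xD6 = 11010110 → 2-byte char #6 = D6 A9.
Leading byte 0xD6 = 11010110 matches 110xxxxx → 2-byte sequence.
Byte 1: 0xD6 = 11010110, payload 10110 (5 bits).
Byte 2: 0xA9 = 10101001 (10xxxxxx ✓), payload 101001.
Concatenate: 10110101001 = 0x5A9 (11 bits → U+05A9).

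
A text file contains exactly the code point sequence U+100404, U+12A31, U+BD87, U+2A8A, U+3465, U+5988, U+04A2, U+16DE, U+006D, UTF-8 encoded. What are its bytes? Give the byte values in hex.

F4 80 90 84 F0 92 A8 B1 EB B6 87 E2 AA 8A E3 91 A5 E5 A6 88 D2 A2 E1 9B 9E 6D

U+100404: 4-byte form → F4 80 90 84.
U+12A31: 4-byte form → F0 92 A8 B1.
U+BD87: 3-byte form → EB B6 87.
U+2A8A: 3-byte form → E2 AA 8A.
U+3465: 3-byte form → E3 91 A5.
U+5988: 3-byte form → E5 A6 88.
U+04A2: 2-byte form → D2 A2.
U+16DE: 3-byte form → E1 9B 9E.
U+006D: 1-byte form → 6D.
Concatenated (26 bytes): F4 80 90 84 F0 92 A8 B1 EB B6 87 E2 AA 8A E3 91 A5 E5 A6 88 D2 A2 E1 9B 9E 6D.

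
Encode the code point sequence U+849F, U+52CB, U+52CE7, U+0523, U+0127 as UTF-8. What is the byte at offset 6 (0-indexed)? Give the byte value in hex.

U+849F → 3-byte form E8 92 9F at offsets 0–2.
U+52CB → 3-byte form E5 8B 8B at offsets 3–5.
U+52CE7 → 4-byte form F1 92 B3 A7 at offsets 6–9.
Offset 6 falls in char 3's range; it's byte 1 of F1 92 B3 A7 = 0xF1.

0xF1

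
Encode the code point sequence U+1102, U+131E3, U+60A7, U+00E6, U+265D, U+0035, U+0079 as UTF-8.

U+1102: 3-byte form → E1 84 82.
U+131E3: 4-byte form → F0 93 87 A3.
U+60A7: 3-byte form → E6 82 A7.
U+00E6: 2-byte form → C3 A6.
U+265D: 3-byte form → E2 99 9D.
U+0035: 1-byte form → 35.
U+0079: 1-byte form → 79.
Concatenated (17 bytes): E1 84 82 F0 93 87 A3 E6 82 A7 C3 A6 E2 99 9D 35 79.

E1 84 82 F0 93 87 A3 E6 82 A7 C3 A6 E2 99 9D 35 79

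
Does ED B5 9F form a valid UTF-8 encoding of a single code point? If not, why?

Structurally a 3-byte sequence; payload = 0xDD5F.
But 0xDD5F is in U+D800–U+DFFF, the surrogate range. Surrogates are not Unicode scalar values and are forbidden in UTF-8.

invalid (encodes a surrogate (U+D800–U+DFFF))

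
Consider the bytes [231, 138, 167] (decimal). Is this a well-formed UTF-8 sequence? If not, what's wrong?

valid

Leading byte 0xE7 = 11100111 → 3-byte form.
Continuation bytes 0x8A=10001010, 0xA7=10100111 all match 10xxxxxx.
Decoded value 0x72A7 is ≥ 0x800 (shortest form) and not a surrogate.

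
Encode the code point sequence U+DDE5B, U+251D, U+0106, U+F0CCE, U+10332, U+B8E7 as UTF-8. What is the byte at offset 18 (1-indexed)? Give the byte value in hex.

1-indexed offset 18 is 0-indexed offset 17.
U+DDE5B → 4-byte form F3 9D B9 9B at offsets 0–3.
U+251D → 3-byte form E2 94 9D at offsets 4–6.
U+0106 → 2-byte form C4 86 at offsets 7–8.
U+F0CCE → 4-byte form F3 B0 B3 8E at offsets 9–12.
U+10332 → 4-byte form F0 90 8C B2 at offsets 13–16.
U+B8E7 → 3-byte form EB A3 A7 at offsets 17–19.
Offset 17 falls in char 6's range; it's byte 1 of EB A3 A7 = 0xEB.

0xEB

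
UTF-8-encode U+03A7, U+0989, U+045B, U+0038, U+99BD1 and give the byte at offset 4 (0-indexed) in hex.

U+03A7 → 2-byte form CE A7 at offsets 0–1.
U+0989 → 3-byte form E0 A6 89 at offsets 2–4.
Offset 4 falls in char 2's range; it's byte 3 of E0 A6 89 = 0x89.

0x89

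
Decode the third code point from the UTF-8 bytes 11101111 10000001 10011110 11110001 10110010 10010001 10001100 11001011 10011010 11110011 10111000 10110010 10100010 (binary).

U+02DA

Offset 0: leading byte 0xEF = 11101111 → 3-byte char #1 = EF 81 9E.
Offset 3: leading byte 0xF1 = 11110001 → 4-byte char #2 = F1 B2 91 8C.
Offset 7: leading byte 0xCB = 11001011 → 2-byte char #3 = CB 9A.
Leading byte 0xCB = 11001011 matches 110xxxxx → 2-byte sequence.
Byte 1: 0xCB = 11001011, payload 01011 (5 bits).
Byte 2: 0x9A = 10011010 (10xxxxxx ✓), payload 011010.
Concatenate: 01011011010 = 0x2DA (11 bits → U+02DA).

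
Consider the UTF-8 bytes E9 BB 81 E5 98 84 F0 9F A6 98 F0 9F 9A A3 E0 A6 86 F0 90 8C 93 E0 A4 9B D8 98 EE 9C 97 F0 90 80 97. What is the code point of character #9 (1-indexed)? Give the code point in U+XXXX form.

U+E717

Offset 0: leading byte 0xE9 = 11101001 → 3-byte char #1 = E9 BB 81.
Offset 3: leading byte 0xE5 = 11100101 → 3-byte char #2 = E5 98 84.
Offset 6: leading byte 0xF0 = 11110000 → 4-byte char #3 = F0 9F A6 98.
Offset 10: leading byte 0xF0 = 11110000 → 4-byte char #4 = F0 9F 9A A3.
Offset 14: leading byte 0xE0 = 11100000 → 3-byte char #5 = E0 A6 86.
Offset 17: leading byte 0xF0 = 11110000 → 4-byte char #6 = F0 90 8C 93.
Offset 21: leading byte 0xE0 = 11100000 → 3-byte char #7 = E0 A4 9B.
Offset 24: leading byte 0xD8 = 11011000 → 2-byte char #8 = D8 98.
Offset 26: leading byte 0xEE = 11101110 → 3-byte char #9 = EE 9C 97.
Leading byte 0xEE = 11101110 matches 1110xxxx → 3-byte sequence.
Byte 1: 0xEE = 11101110, payload 1110 (4 bits).
Byte 2: 0x9C = 10011100 (10xxxxxx ✓), payload 011100.
Byte 3: 0x97 = 10010111 (10xxxxxx ✓), payload 010111.
Concatenate: 1110011100010111 = 0xE717 (16 bits → U+E717).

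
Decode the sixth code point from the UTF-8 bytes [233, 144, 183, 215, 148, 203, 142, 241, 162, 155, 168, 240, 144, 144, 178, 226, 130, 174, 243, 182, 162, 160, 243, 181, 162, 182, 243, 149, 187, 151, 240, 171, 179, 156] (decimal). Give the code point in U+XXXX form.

U+20AE

Offset 0: leading byte 0xE9 = 11101001 → 3-byte char #1 = E9 90 B7.
Offset 3: leading byte 0xD7 = 11010111 → 2-byte char #2 = D7 94.
Offset 5: leading byte 0xCB = 11001011 → 2-byte char #3 = CB 8E.
Offset 7: leading byte 0xF1 = 11110001 → 4-byte char #4 = F1 A2 9B A8.
Offset 11: leading byte 0xF0 = 11110000 → 4-byte char #5 = F0 90 90 B2.
Offset 15: leading byte 0xE2 = 11100010 → 3-byte char #6 = E2 82 AE.
Leading byte 0xE2 = 11100010 matches 1110xxxx → 3-byte sequence.
Byte 1: 0xE2 = 11100010, payload 0010 (4 bits).
Byte 2: 0x82 = 10000010 (10xxxxxx ✓), payload 000010.
Byte 3: 0xAE = 10101110 (10xxxxxx ✓), payload 101110.
Concatenate: 0010000010101110 = 0x20AE (16 bits → U+20AE).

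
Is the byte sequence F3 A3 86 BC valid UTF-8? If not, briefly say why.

valid

Leading byte 0xF3 = 11110011 → 4-byte form.
Continuation bytes 0xA3=10100011, 0x86=10000110, 0xBC=10111100 all match 10xxxxxx.
Decoded value 0xE31BC is ≥ 0x10000 (shortest form) and not a surrogate.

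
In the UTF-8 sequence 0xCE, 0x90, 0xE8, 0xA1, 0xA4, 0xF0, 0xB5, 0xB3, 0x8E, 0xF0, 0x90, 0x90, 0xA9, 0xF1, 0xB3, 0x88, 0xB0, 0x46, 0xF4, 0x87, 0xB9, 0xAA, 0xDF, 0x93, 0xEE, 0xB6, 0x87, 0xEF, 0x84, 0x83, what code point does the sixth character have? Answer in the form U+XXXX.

U+0046

Offset 0: leading byte 0xCE = 11001110 → 2-byte char #1 = CE 90.
Offset 2: leading byte 0xE8 = 11101000 → 3-byte char #2 = E8 A1 A4.
Offset 5: leading byte 0xF0 = 11110000 → 4-byte char #3 = F0 B5 B3 8E.
Offset 9: leading byte 0xF0 = 11110000 → 4-byte char #4 = F0 90 90 A9.
Offset 13: leading byte 0xF1 = 11110001 → 4-byte char #5 = F1 B3 88 B0.
Offset 17: leading byte 0x46 = 01000110 → 1-byte char #6 = 46.
Leading byte 0x46 = 01000110 matches 0xxxxxxx → 1-byte sequence.
Byte 1: 0x46 = 01000110, payload 1000110 (7 bits).
Concatenate: 1000110 = 0x46 (7 bits → U+0046).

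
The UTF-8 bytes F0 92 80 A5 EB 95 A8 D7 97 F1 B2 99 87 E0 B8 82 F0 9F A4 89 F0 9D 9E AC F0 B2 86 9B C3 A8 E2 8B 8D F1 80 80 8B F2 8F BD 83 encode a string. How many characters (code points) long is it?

Byte at offset 0: 0xF0 = 11110000 → 4-byte char (#1). Advance 4.
Byte at offset 4: 0xEB = 11101011 → 3-byte char (#2). Advance 3.
Byte at offset 7: 0xD7 = 11010111 → 2-byte char (#3). Advance 2.
Byte at offset 9: 0xF1 = 11110001 → 4-byte char (#4). Advance 4.
Byte at offset 13: 0xE0 = 11100000 → 3-byte char (#5). Advance 3.
Byte at offset 16: 0xF0 = 11110000 → 4-byte char (#6). Advance 4.
Byte at offset 20: 0xF0 = 11110000 → 4-byte char (#7). Advance 4.
Byte at offset 24: 0xF0 = 11110000 → 4-byte char (#8). Advance 4.
Byte at offset 28: 0xC3 = 11000011 → 2-byte char (#9). Advance 2.
Byte at offset 30: 0xE2 = 11100010 → 3-byte char (#10). Advance 3.
Byte at offset 33: 0xF1 = 11110001 → 4-byte char (#11). Advance 4.
Byte at offset 37: 0xF2 = 11110010 → 4-byte char (#12). Advance 4.
Reached end at offset 41 after 12 code points.

12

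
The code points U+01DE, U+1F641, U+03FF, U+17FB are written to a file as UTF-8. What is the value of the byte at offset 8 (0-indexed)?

0xE1

U+01DE → 2-byte form C7 9E at offsets 0–1.
U+1F641 → 4-byte form F0 9F 99 81 at offsets 2–5.
U+03FF → 2-byte form CF BF at offsets 6–7.
U+17FB → 3-byte form E1 9F BB at offsets 8–10.
Offset 8 falls in char 4's range; it's byte 1 of E1 9F BB = 0xE1.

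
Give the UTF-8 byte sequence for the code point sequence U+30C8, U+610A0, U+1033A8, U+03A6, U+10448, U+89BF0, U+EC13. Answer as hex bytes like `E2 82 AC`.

U+30C8: 3-byte form → E3 83 88.
U+610A0: 4-byte form → F1 A1 82 A0.
U+1033A8: 4-byte form → F4 83 8E A8.
U+03A6: 2-byte form → CE A6.
U+10448: 4-byte form → F0 90 91 88.
U+89BF0: 4-byte form → F2 89 AF B0.
U+EC13: 3-byte form → EE B0 93.
Concatenated (24 bytes): E3 83 88 F1 A1 82 A0 F4 83 8E A8 CE A6 F0 90 91 88 F2 89 AF B0 EE B0 93.

E3 83 88 F1 A1 82 A0 F4 83 8E A8 CE A6 F0 90 91 88 F2 89 AF B0 EE B0 93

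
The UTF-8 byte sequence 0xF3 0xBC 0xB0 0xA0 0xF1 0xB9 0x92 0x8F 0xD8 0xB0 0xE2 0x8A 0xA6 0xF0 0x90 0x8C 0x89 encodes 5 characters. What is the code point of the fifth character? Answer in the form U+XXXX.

Offset 0: leading byte 0xF3 = 11110011 → 4-byte char #1 = F3 BC B0 A0.
Offset 4: leading byte 0xF1 = 11110001 → 4-byte char #2 = F1 B9 92 8F.
Offset 8: leading byte 0xD8 = 11011000 → 2-byte char #3 = D8 B0.
Offset 10: leading byte 0xE2 = 11100010 → 3-byte char #4 = E2 8A A6.
Offset 13: leading byte 0xF0 = 11110000 → 4-byte char #5 = F0 90 8C 89.
Leading byte 0xF0 = 11110000 matches 11110xxx → 4-byte sequence.
Byte 1: 0xF0 = 11110000, payload 000 (3 bits).
Byte 2: 0x90 = 10010000 (10xxxxxx ✓), payload 010000.
Byte 3: 0x8C = 10001100 (10xxxxxx ✓), payload 001100.
Byte 4: 0x89 = 10001001 (10xxxxxx ✓), payload 001001.
Concatenate: 000010000001100001001 = 0x10309 (21 bits → U+10309).

U+10309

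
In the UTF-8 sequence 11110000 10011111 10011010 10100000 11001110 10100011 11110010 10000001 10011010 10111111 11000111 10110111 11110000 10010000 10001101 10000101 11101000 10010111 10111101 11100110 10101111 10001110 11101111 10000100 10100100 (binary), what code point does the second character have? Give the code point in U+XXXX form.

Offset 0: leading byte 0xF0 = 11110000 → 4-byte char #1 = F0 9F 9A A0.
Offset 4: leading byte 0xCE = 11001110 → 2-byte char #2 = CE A3.
Leading byte 0xCE = 11001110 matches 110xxxxx → 2-byte sequence.
Byte 1: 0xCE = 11001110, payload 01110 (5 bits).
Byte 2: 0xA3 = 10100011 (10xxxxxx ✓), payload 100011.
Concatenate: 01110100011 = 0x3A3 (11 bits → U+03A3).

U+03A3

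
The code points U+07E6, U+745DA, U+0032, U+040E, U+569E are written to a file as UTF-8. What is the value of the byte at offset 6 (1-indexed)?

0x9A

1-indexed offset 6 is 0-indexed offset 5.
U+07E6 → 2-byte form DF A6 at offsets 0–1.
U+745DA → 4-byte form F1 B4 97 9A at offsets 2–5.
Offset 5 falls in char 2's range; it's byte 4 of F1 B4 97 9A = 0x9A.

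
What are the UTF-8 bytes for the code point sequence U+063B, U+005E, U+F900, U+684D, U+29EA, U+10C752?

D8 BB 5E EF A4 80 E6 A1 8D E2 A7 AA F4 8C 9D 92

U+063B: 2-byte form → D8 BB.
U+005E: 1-byte form → 5E.
U+F900: 3-byte form → EF A4 80.
U+684D: 3-byte form → E6 A1 8D.
U+29EA: 3-byte form → E2 A7 AA.
U+10C752: 4-byte form → F4 8C 9D 92.
Concatenated (16 bytes): D8 BB 5E EF A4 80 E6 A1 8D E2 A7 AA F4 8C 9D 92.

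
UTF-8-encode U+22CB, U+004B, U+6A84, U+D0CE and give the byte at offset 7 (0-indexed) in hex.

0xED

U+22CB → 3-byte form E2 8B 8B at offsets 0–2.
U+004B → 1-byte form 4B at offsets 3–3.
U+6A84 → 3-byte form E6 AA 84 at offsets 4–6.
U+D0CE → 3-byte form ED 83 8E at offsets 7–9.
Offset 7 falls in char 4's range; it's byte 1 of ED 83 8E = 0xED.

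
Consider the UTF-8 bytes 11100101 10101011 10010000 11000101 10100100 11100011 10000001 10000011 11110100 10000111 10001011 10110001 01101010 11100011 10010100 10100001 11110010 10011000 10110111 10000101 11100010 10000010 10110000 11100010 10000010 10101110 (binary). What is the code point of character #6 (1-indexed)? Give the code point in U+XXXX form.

U+3521

Offset 0: leading byte 0xE5 = 11100101 → 3-byte char #1 = E5 AB 90.
Offset 3: leading byte 0xC5 = 11000101 → 2-byte char #2 = C5 A4.
Offset 5: leading byte 0xE3 = 11100011 → 3-byte char #3 = E3 81 83.
Offset 8: leading byte 0xF4 = 11110100 → 4-byte char #4 = F4 87 8B B1.
Offset 12: leading byte 0x6A = 01101010 → 1-byte char #5 = 6A.
Offset 13: leading byte 0xE3 = 11100011 → 3-byte char #6 = E3 94 A1.
Leading byte 0xE3 = 11100011 matches 1110xxxx → 3-byte sequence.
Byte 1: 0xE3 = 11100011, payload 0011 (4 bits).
Byte 2: 0x94 = 10010100 (10xxxxxx ✓), payload 010100.
Byte 3: 0xA1 = 10100001 (10xxxxxx ✓), payload 100001.
Concatenate: 0011010100100001 = 0x3521 (16 bits → U+3521).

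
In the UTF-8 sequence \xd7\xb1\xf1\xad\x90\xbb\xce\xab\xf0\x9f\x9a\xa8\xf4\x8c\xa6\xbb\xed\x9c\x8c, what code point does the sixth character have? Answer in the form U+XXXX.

U+D70C

Offset 0: leading byte 0xD7 = 11010111 → 2-byte char #1 = D7 B1.
Offset 2: leading byte 0xF1 = 11110001 → 4-byte char #2 = F1 AD 90 BB.
Offset 6: leading byte 0xCE = 11001110 → 2-byte char #3 = CE AB.
Offset 8: leading byte 0xF0 = 11110000 → 4-byte char #4 = F0 9F 9A A8.
Offset 12: leading byte 0xF4 = 11110100 → 4-byte char #5 = F4 8C A6 BB.
Offset 16: leading byte 0xED = 11101101 → 3-byte char #6 = ED 9C 8C.
Leading byte 0xED = 11101101 matches 1110xxxx → 3-byte sequence.
Byte 1: 0xED = 11101101, payload 1101 (4 bits).
Byte 2: 0x9C = 10011100 (10xxxxxx ✓), payload 011100.
Byte 3: 0x8C = 10001100 (10xxxxxx ✓), payload 001100.
Concatenate: 1101011100001100 = 0xD70C (16 bits → U+D70C).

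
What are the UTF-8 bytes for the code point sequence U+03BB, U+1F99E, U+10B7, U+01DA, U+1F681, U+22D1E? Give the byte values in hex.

U+03BB: 2-byte form → CE BB.
U+1F99E: 4-byte form → F0 9F A6 9E.
U+10B7: 3-byte form → E1 82 B7.
U+01DA: 2-byte form → C7 9A.
U+1F681: 4-byte form → F0 9F 9A 81.
U+22D1E: 4-byte form → F0 A2 B4 9E.
Concatenated (19 bytes): CE BB F0 9F A6 9E E1 82 B7 C7 9A F0 9F 9A 81 F0 A2 B4 9E.

CE BB F0 9F A6 9E E1 82 B7 C7 9A F0 9F 9A 81 F0 A2 B4 9E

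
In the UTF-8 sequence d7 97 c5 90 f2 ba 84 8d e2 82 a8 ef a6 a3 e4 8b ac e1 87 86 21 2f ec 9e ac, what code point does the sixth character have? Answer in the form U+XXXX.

Offset 0: leading byte 0xD7 = 11010111 → 2-byte char #1 = D7 97.
Offset 2: leading byte 0xC5 = 11000101 → 2-byte char #2 = C5 90.
Offset 4: leading byte 0xF2 = 11110010 → 4-byte char #3 = F2 BA 84 8D.
Offset 8: leading byte 0xE2 = 11100010 → 3-byte char #4 = E2 82 A8.
Offset 11: leading byte 0xEF = 11101111 → 3-byte char #5 = EF A6 A3.
Offset 14: leading byte 0xE4 = 11100100 → 3-byte char #6 = E4 8B AC.
Leading byte 0xE4 = 11100100 matches 1110xxxx → 3-byte sequence.
Byte 1: 0xE4 = 11100100, payload 0100 (4 bits).
Byte 2: 0x8B = 10001011 (10xxxxxx ✓), payload 001011.
Byte 3: 0xAC = 10101100 (10xxxxxx ✓), payload 101100.
Concatenate: 0100001011101100 = 0x42EC (16 bits → U+42EC).

U+42EC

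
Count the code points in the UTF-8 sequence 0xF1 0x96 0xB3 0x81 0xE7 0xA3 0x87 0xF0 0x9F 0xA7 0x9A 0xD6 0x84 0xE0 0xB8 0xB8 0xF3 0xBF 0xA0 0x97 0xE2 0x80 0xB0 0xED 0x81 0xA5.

8

Byte at offset 0: 0xF1 = 11110001 → 4-byte char (#1). Advance 4.
Byte at offset 4: 0xE7 = 11100111 → 3-byte char (#2). Advance 3.
Byte at offset 7: 0xF0 = 11110000 → 4-byte char (#3). Advance 4.
Byte at offset 11: 0xD6 = 11010110 → 2-byte char (#4). Advance 2.
Byte at offset 13: 0xE0 = 11100000 → 3-byte char (#5). Advance 3.
Byte at offset 16: 0xF3 = 11110011 → 4-byte char (#6). Advance 4.
Byte at offset 20: 0xE2 = 11100010 → 3-byte char (#7). Advance 3.
Byte at offset 23: 0xED = 11101101 → 3-byte char (#8). Advance 3.
Reached end at offset 26 after 8 code points.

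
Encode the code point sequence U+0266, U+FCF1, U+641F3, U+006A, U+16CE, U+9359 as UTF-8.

C9 A6 EF B3 B1 F1 A4 87 B3 6A E1 9B 8E E9 8D 99

U+0266: 2-byte form → C9 A6.
U+FCF1: 3-byte form → EF B3 B1.
U+641F3: 4-byte form → F1 A4 87 B3.
U+006A: 1-byte form → 6A.
U+16CE: 3-byte form → E1 9B 8E.
U+9359: 3-byte form → E9 8D 99.
Concatenated (16 bytes): C9 A6 EF B3 B1 F1 A4 87 B3 6A E1 9B 8E E9 8D 99.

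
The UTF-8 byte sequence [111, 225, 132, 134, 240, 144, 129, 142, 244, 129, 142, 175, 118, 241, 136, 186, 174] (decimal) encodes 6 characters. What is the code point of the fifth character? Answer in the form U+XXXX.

Offset 0: leading byte 0x6F = 01101111 → 1-byte char #1 = 6F.
Offset 1: leading byte 0xE1 = 11100001 → 3-byte char #2 = E1 84 86.
Offset 4: leading byte 0xF0 = 11110000 → 4-byte char #3 = F0 90 81 8E.
Offset 8: leading byte 0xF4 = 11110100 → 4-byte char #4 = F4 81 8E AF.
Offset 12: leading byte 0x76 = 01110110 → 1-byte char #5 = 76.
Leading byte 0x76 = 01110110 matches 0xxxxxxx → 1-byte sequence.
Byte 1: 0x76 = 01110110, payload 1110110 (7 bits).
Concatenate: 1110110 = 0x76 (7 bits → U+0076).

U+0076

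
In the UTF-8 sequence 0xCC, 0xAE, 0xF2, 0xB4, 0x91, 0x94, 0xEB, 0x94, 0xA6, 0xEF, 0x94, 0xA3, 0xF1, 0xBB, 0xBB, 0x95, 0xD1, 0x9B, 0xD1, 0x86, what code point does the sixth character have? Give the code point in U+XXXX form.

Offset 0: leading byte 0xCC = 11001100 → 2-byte char #1 = CC AE.
Offset 2: leading byte 0xF2 = 11110010 → 4-byte char #2 = F2 B4 91 94.
Offset 6: leading byte 0xEB = 11101011 → 3-byte char #3 = EB 94 A6.
Offset 9: leading byte 0xEF = 11101111 → 3-byte char #4 = EF 94 A3.
Offset 12: leading byte 0xF1 = 11110001 → 4-byte char #5 = F1 BB BB 95.
Offset 16: leading byte 0xD1 = 11010001 → 2-byte char #6 = D1 9B.
Leading byte 0xD1 = 11010001 matches 110xxxxx → 2-byte sequence.
Byte 1: 0xD1 = 11010001, payload 10001 (5 bits).
Byte 2: 0x9B = 10011011 (10xxxxxx ✓), payload 011011.
Concatenate: 10001011011 = 0x45B (11 bits → U+045B).

U+045B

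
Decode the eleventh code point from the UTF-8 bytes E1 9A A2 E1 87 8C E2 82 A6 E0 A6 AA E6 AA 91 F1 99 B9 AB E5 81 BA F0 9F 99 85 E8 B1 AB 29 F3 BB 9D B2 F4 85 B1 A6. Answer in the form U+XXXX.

Offset 0: leading byte 0xE1 = 11100001 → 3-byte char #1 = E1 9A A2.
Offset 3: leading byte 0xE1 = 11100001 → 3-byte char #2 = E1 87 8C.
Offset 6: leading byte 0xE2 = 11100010 → 3-byte char #3 = E2 82 A6.
Offset 9: leading byte 0xE0 = 11100000 → 3-byte char #4 = E0 A6 AA.
Offset 12: leading byte 0xE6 = 11100110 → 3-byte char #5 = E6 AA 91.
Offset 15: leading byte 0xF1 = 11110001 → 4-byte char #6 = F1 99 B9 AB.
Offset 19: leading byte 0xE5 = 11100101 → 3-byte char #7 = E5 81 BA.
Offset 22: leading byte 0xF0 = 11110000 → 4-byte char #8 = F0 9F 99 85.
Offset 26: leading byte 0xE8 = 11101000 → 3-byte char #9 = E8 B1 AB.
Offset 29: leading byte 0x29 = 00101001 → 1-byte char #10 = 29.
Offset 30: leading byte 0xF3 = 11110011 → 4-byte char #11 = F3 BB 9D B2.
Leading byte 0xF3 = 11110011 matches 11110xxx → 4-byte sequence.
Byte 1: 0xF3 = 11110011, payload 011 (3 bits).
Byte 2: 0xBB = 10111011 (10xxxxxx ✓), payload 111011.
Byte 3: 0x9D = 10011101 (10xxxxxx ✓), payload 011101.
Byte 4: 0xB2 = 10110010 (10xxxxxx ✓), payload 110010.
Concatenate: 011111011011101110010 = 0xFB772 (21 bits → U+FB772).

U+FB772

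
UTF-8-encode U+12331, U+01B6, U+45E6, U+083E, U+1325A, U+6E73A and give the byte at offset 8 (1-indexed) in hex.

1-indexed offset 8 is 0-indexed offset 7.
U+12331 → 4-byte form F0 92 8C B1 at offsets 0–3.
U+01B6 → 2-byte form C6 B6 at offsets 4–5.
U+45E6 → 3-byte form E4 97 A6 at offsets 6–8.
Offset 7 falls in char 3's range; it's byte 2 of E4 97 A6 = 0x97.

0x97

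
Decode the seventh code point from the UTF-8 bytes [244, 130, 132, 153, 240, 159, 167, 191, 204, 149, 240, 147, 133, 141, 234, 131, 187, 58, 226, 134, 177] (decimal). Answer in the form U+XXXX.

U+21B1

Offset 0: leading byte 0xF4 = 11110100 → 4-byte char #1 = F4 82 84 99.
Offset 4: leading byte 0xF0 = 11110000 → 4-byte char #2 = F0 9F A7 BF.
Offset 8: leading byte 0xCC = 11001100 → 2-byte char #3 = CC 95.
Offset 10: leading byte 0xF0 = 11110000 → 4-byte char #4 = F0 93 85 8D.
Offset 14: leading byte 0xEA = 11101010 → 3-byte char #5 = EA 83 BB.
Offset 17: leading byte 0x3A = 00111010 → 1-byte char #6 = 3A.
Offset 18: leading byte 0xE2 = 11100010 → 3-byte char #7 = E2 86 B1.
Leading byte 0xE2 = 11100010 matches 1110xxxx → 3-byte sequence.
Byte 1: 0xE2 = 11100010, payload 0010 (4 bits).
Byte 2: 0x86 = 10000110 (10xxxxxx ✓), payload 000110.
Byte 3: 0xB1 = 10110001 (10xxxxxx ✓), payload 110001.
Concatenate: 0010000110110001 = 0x21B1 (16 bits → U+21B1).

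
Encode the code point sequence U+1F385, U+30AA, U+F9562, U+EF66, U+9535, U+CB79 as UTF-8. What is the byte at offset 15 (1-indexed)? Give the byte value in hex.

0xE9

1-indexed offset 15 is 0-indexed offset 14.
U+1F385 → 4-byte form F0 9F 8E 85 at offsets 0–3.
U+30AA → 3-byte form E3 82 AA at offsets 4–6.
U+F9562 → 4-byte form F3 B9 95 A2 at offsets 7–10.
U+EF66 → 3-byte form EE BD A6 at offsets 11–13.
U+9535 → 3-byte form E9 94 B5 at offsets 14–16.
Offset 14 falls in char 5's range; it's byte 1 of E9 94 B5 = 0xE9.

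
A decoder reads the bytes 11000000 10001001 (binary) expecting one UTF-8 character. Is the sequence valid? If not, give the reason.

invalid (overlong encoding)

Leading byte 0xC0 = 11000000 → 2-byte form.
Continuation bytes all match 10xxxxxx. Payload decodes to 0x9.
But 0x9 < 0x80, the minimum for a 2-byte sequence — this is an overlong encoding.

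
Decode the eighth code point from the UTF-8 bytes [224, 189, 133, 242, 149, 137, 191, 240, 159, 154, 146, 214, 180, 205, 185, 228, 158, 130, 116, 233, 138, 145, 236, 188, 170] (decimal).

Offset 0: leading byte 0xE0 = 11100000 → 3-byte char #1 = E0 BD 85.
Offset 3: leading byte 0xF2 = 11110010 → 4-byte char #2 = F2 95 89 BF.
Offset 7: leading byte 0xF0 = 11110000 → 4-byte char #3 = F0 9F 9A 92.
Offset 11: leading byte 0xD6 = 11010110 → 2-byte char #4 = D6 B4.
Offset 13: leading byte 0xCD = 11001101 → 2-byte char #5 = CD B9.
Offset 15: leading byte 0xE4 = 11100100 → 3-byte char #6 = E4 9E 82.
Offset 18: leading byte 0x74 = 01110100 → 1-byte char #7 = 74.
Offset 19: leading byte 0xE9 = 11101001 → 3-byte char #8 = E9 8A 91.
Leading byte 0xE9 = 11101001 matches 1110xxxx → 3-byte sequence.
Byte 1: 0xE9 = 11101001, payload 1001 (4 bits).
Byte 2: 0x8A = 10001010 (10xxxxxx ✓), payload 001010.
Byte 3: 0x91 = 10010001 (10xxxxxx ✓), payload 010001.
Concatenate: 1001001010010001 = 0x9291 (16 bits → U+9291).

U+9291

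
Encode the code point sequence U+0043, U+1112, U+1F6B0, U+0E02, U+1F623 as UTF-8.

43 E1 84 92 F0 9F 9A B0 E0 B8 82 F0 9F 98 A3

U+0043: 1-byte form → 43.
U+1112: 3-byte form → E1 84 92.
U+1F6B0: 4-byte form → F0 9F 9A B0.
U+0E02: 3-byte form → E0 B8 82.
U+1F623: 4-byte form → F0 9F 98 A3.
Concatenated (15 bytes): 43 E1 84 92 F0 9F 9A B0 E0 B8 82 F0 9F 98 A3.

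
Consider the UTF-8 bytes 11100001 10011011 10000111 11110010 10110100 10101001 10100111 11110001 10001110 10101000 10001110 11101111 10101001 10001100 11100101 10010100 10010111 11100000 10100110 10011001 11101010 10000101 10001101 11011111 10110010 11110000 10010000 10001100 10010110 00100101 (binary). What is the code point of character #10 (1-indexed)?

Offset 0: leading byte 0xE1 = 11100001 → 3-byte char #1 = E1 9B 87.
Offset 3: leading byte 0xF2 = 11110010 → 4-byte char #2 = F2 B4 A9 A7.
Offset 7: leading byte 0xF1 = 11110001 → 4-byte char #3 = F1 8E A8 8E.
Offset 11: leading byte 0xEF = 11101111 → 3-byte char #4 = EF A9 8C.
Offset 14: leading byte 0xE5 = 11100101 → 3-byte char #5 = E5 94 97.
Offset 17: leading byte 0xE0 = 11100000 → 3-byte char #6 = E0 A6 99.
Offset 20: leading byte 0xEA = 11101010 → 3-byte char #7 = EA 85 8D.
Offset 23: leading byte 0xDF = 11011111 → 2-byte char #8 = DF B2.
Offset 25: leading byte 0xF0 = 11110000 → 4-byte char #9 = F0 90 8C 96.
Offset 29: leading byte 0x25 = 00100101 → 1-byte char #10 = 25.
Leading byte 0x25 = 00100101 matches 0xxxxxxx → 1-byte sequence.
Byte 1: 0x25 = 00100101, payload 0100101 (7 bits).
Concatenate: 0100101 = 0x25 (7 bits → U+0025).

U+0025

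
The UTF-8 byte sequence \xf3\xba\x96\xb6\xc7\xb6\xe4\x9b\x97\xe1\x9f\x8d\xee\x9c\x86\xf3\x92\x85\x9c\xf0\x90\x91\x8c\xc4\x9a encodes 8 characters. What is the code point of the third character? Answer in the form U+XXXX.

U+46D7

Offset 0: leading byte 0xF3 = 11110011 → 4-byte char #1 = F3 BA 96 B6.
Offset 4: leading byte 0xC7 = 11000111 → 2-byte char #2 = C7 B6.
Offset 6: leading byte 0xE4 = 11100100 → 3-byte char #3 = E4 9B 97.
Leading byte 0xE4 = 11100100 matches 1110xxxx → 3-byte sequence.
Byte 1: 0xE4 = 11100100, payload 0100 (4 bits).
Byte 2: 0x9B = 10011011 (10xxxxxx ✓), payload 011011.
Byte 3: 0x97 = 10010111 (10xxxxxx ✓), payload 010111.
Concatenate: 0100011011010111 = 0x46D7 (16 bits → U+46D7).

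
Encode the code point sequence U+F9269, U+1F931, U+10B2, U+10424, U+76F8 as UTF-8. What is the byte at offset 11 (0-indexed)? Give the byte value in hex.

U+F9269 → 4-byte form F3 B9 89 A9 at offsets 0–3.
U+1F931 → 4-byte form F0 9F A4 B1 at offsets 4–7.
U+10B2 → 3-byte form E1 82 B2 at offsets 8–10.
U+10424 → 4-byte form F0 90 90 A4 at offsets 11–14.
Offset 11 falls in char 4's range; it's byte 1 of F0 90 90 A4 = 0xF0.

0xF0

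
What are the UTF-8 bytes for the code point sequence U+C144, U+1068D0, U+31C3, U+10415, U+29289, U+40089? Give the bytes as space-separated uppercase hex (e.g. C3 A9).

EC 85 84 F4 86 A3 90 E3 87 83 F0 90 90 95 F0 A9 8A 89 F1 80 82 89

U+C144: 3-byte form → EC 85 84.
U+1068D0: 4-byte form → F4 86 A3 90.
U+31C3: 3-byte form → E3 87 83.
U+10415: 4-byte form → F0 90 90 95.
U+29289: 4-byte form → F0 A9 8A 89.
U+40089: 4-byte form → F1 80 82 89.
Concatenated (22 bytes): EC 85 84 F4 86 A3 90 E3 87 83 F0 90 90 95 F0 A9 8A 89 F1 80 82 89.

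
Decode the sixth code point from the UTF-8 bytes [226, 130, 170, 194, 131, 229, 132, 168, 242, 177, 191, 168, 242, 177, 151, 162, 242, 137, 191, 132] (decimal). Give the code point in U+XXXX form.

Offset 0: leading byte 0xE2 = 11100010 → 3-byte char #1 = E2 82 AA.
Offset 3: leading byte 0xC2 = 11000010 → 2-byte char #2 = C2 83.
Offset 5: leading byte 0xE5 = 11100101 → 3-byte char #3 = E5 84 A8.
Offset 8: leading byte 0xF2 = 11110010 → 4-byte char #4 = F2 B1 BF A8.
Offset 12: leading byte 0xF2 = 11110010 → 4-byte char #5 = F2 B1 97 A2.
Offset 16: leading byte 0xF2 = 11110010 → 4-byte char #6 = F2 89 BF 84.
Leading byte 0xF2 = 11110010 matches 11110xxx → 4-byte sequence.
Byte 1: 0xF2 = 11110010, payload 010 (3 bits).
Byte 2: 0x89 = 10001001 (10xxxxxx ✓), payload 001001.
Byte 3: 0xBF = 10111111 (10xxxxxx ✓), payload 111111.
Byte 4: 0x84 = 10000100 (10xxxxxx ✓), payload 000100.
Concatenate: 010001001111111000100 = 0x89FC4 (21 bits → U+89FC4).

U+89FC4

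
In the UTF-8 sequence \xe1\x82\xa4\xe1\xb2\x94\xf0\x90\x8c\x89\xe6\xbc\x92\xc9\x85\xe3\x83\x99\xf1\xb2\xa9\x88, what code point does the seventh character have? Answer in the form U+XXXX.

U+72A48

Offset 0: leading byte 0xE1 = 11100001 → 3-byte char #1 = E1 82 A4.
Offset 3: leading byte 0xE1 = 11100001 → 3-byte char #2 = E1 B2 94.
Offset 6: leading byte 0xF0 = 11110000 → 4-byte char #3 = F0 90 8C 89.
Offset 10: leading byte 0xE6 = 11100110 → 3-byte char #4 = E6 BC 92.
Offset 13: leading byte 0xC9 = 11001001 → 2-byte char #5 = C9 85.
Offset 15: leading byte 0xE3 = 11100011 → 3-byte char #6 = E3 83 99.
Offset 18: leading byte 0xF1 = 11110001 → 4-byte char #7 = F1 B2 A9 88.
Leading byte 0xF1 = 11110001 matches 11110xxx → 4-byte sequence.
Byte 1: 0xF1 = 11110001, payload 001 (3 bits).
Byte 2: 0xB2 = 10110010 (10xxxxxx ✓), payload 110010.
Byte 3: 0xA9 = 10101001 (10xxxxxx ✓), payload 101001.
Byte 4: 0x88 = 10001000 (10xxxxxx ✓), payload 001000.
Concatenate: 001110010101001001000 = 0x72A48 (21 bits → U+72A48).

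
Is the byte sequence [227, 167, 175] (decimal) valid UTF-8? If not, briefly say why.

valid

Leading byte 0xE3 = 11100011 → 3-byte form.
Continuation bytes 0xA7=10100111, 0xAF=10101111 all match 10xxxxxx.
Decoded value 0x39EF is ≥ 0x800 (shortest form) and not a surrogate.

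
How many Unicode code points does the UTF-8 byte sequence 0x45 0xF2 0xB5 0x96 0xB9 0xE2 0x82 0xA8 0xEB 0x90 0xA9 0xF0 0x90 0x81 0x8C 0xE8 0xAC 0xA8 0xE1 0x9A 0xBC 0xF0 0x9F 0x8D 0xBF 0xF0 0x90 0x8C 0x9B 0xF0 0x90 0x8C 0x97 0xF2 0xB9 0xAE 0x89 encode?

11

Byte at offset 0: 0x45 = 01000101 → 1-byte char (#1). Advance 1.
Byte at offset 1: 0xF2 = 11110010 → 4-byte char (#2). Advance 4.
Byte at offset 5: 0xE2 = 11100010 → 3-byte char (#3). Advance 3.
Byte at offset 8: 0xEB = 11101011 → 3-byte char (#4). Advance 3.
Byte at offset 11: 0xF0 = 11110000 → 4-byte char (#5). Advance 4.
Byte at offset 15: 0xE8 = 11101000 → 3-byte char (#6). Advance 3.
Byte at offset 18: 0xE1 = 11100001 → 3-byte char (#7). Advance 3.
Byte at offset 21: 0xF0 = 11110000 → 4-byte char (#8). Advance 4.
Byte at offset 25: 0xF0 = 11110000 → 4-byte char (#9). Advance 4.
Byte at offset 29: 0xF0 = 11110000 → 4-byte char (#10). Advance 4.
Byte at offset 33: 0xF2 = 11110010 → 4-byte char (#11). Advance 4.
Reached end at offset 37 after 11 code points.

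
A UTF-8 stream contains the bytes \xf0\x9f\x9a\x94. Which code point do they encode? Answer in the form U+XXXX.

U+1F694

Leading byte 0xF0 = 11110000 matches 11110xxx → 4-byte sequence.
Byte 1: 0xF0 = 11110000, payload 000 (3 bits).
Byte 2: 0x9F = 10011111 (10xxxxxx ✓), payload 011111.
Byte 3: 0x9A = 10011010 (10xxxxxx ✓), payload 011010.
Byte 4: 0x94 = 10010100 (10xxxxxx ✓), payload 010100.
Concatenate: 000011111011010010100 = 0x1F694 (21 bits → U+1F694).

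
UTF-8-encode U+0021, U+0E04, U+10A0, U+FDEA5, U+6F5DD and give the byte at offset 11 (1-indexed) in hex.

0xA5

1-indexed offset 11 is 0-indexed offset 10.
U+0021 → 1-byte form 21 at offsets 0–0.
U+0E04 → 3-byte form E0 B8 84 at offsets 1–3.
U+10A0 → 3-byte form E1 82 A0 at offsets 4–6.
U+FDEA5 → 4-byte form F3 BD BA A5 at offsets 7–10.
Offset 10 falls in char 4's range; it's byte 4 of F3 BD BA A5 = 0xA5.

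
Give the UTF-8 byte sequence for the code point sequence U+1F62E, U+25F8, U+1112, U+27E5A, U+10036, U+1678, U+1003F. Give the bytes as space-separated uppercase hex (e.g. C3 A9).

U+1F62E: 4-byte form → F0 9F 98 AE.
U+25F8: 3-byte form → E2 97 B8.
U+1112: 3-byte form → E1 84 92.
U+27E5A: 4-byte form → F0 A7 B9 9A.
U+10036: 4-byte form → F0 90 80 B6.
U+1678: 3-byte form → E1 99 B8.
U+1003F: 4-byte form → F0 90 80 BF.
Concatenated (25 bytes): F0 9F 98 AE E2 97 B8 E1 84 92 F0 A7 B9 9A F0 90 80 B6 E1 99 B8 F0 90 80 BF.

F0 9F 98 AE E2 97 B8 E1 84 92 F0 A7 B9 9A F0 90 80 B6 E1 99 B8 F0 90 80 BF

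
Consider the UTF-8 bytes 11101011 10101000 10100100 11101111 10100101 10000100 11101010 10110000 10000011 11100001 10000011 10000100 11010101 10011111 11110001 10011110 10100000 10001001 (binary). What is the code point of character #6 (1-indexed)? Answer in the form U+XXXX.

Offset 0: leading byte 0xEB = 11101011 → 3-byte char #1 = EB A8 A4.
Offset 3: leading byte 0xEF = 11101111 → 3-byte char #2 = EF A5 84.
Offset 6: leading byte 0xEA = 11101010 → 3-byte char #3 = EA B0 83.
Offset 9: leading byte 0xE1 = 11100001 → 3-byte char #4 = E1 83 84.
Offset 12: leading byte 0xD5 = 11010101 → 2-byte char #5 = D5 9F.
Offset 14: leading byte 0xF1 = 11110001 → 4-byte char #6 = F1 9E A0 89.
Leading byte 0xF1 = 11110001 matches 11110xxx → 4-byte sequence.
Byte 1: 0xF1 = 11110001, payload 001 (3 bits).
Byte 2: 0x9E = 10011110 (10xxxxxx ✓), payload 011110.
Byte 3: 0xA0 = 10100000 (10xxxxxx ✓), payload 100000.
Byte 4: 0x89 = 10001001 (10xxxxxx ✓), payload 001001.
Concatenate: 001011110100000001001 = 0x5E809 (21 bits → U+5E809).

U+5E809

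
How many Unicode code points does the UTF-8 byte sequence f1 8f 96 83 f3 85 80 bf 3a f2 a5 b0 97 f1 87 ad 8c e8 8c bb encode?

Byte at offset 0: 0xF1 = 11110001 → 4-byte char (#1). Advance 4.
Byte at offset 4: 0xF3 = 11110011 → 4-byte char (#2). Advance 4.
Byte at offset 8: 0x3A = 00111010 → 1-byte char (#3). Advance 1.
Byte at offset 9: 0xF2 = 11110010 → 4-byte char (#4). Advance 4.
Byte at offset 13: 0xF1 = 11110001 → 4-byte char (#5). Advance 4.
Byte at offset 17: 0xE8 = 11101000 → 3-byte char (#6). Advance 3.
Reached end at offset 20 after 6 code points.

6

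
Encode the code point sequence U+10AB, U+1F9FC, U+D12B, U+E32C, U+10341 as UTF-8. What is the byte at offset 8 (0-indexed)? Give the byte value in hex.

0x84

U+10AB → 3-byte form E1 82 AB at offsets 0–2.
U+1F9FC → 4-byte form F0 9F A7 BC at offsets 3–6.
U+D12B → 3-byte form ED 84 AB at offsets 7–9.
Offset 8 falls in char 3's range; it's byte 2 of ED 84 AB = 0x84.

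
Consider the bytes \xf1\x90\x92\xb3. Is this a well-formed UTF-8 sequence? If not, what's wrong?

valid

Leading byte 0xF1 = 11110001 → 4-byte form.
Continuation bytes 0x90=10010000, 0x92=10010010, 0xB3=10110011 all match 10xxxxxx.
Decoded value 0x504B3 is ≥ 0x10000 (shortest form) and not a surrogate.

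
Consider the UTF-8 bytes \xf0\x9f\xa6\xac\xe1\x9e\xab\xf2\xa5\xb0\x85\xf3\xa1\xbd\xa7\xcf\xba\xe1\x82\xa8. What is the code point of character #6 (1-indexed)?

U+10A8

Offset 0: leading byte 0xF0 = 11110000 → 4-byte char #1 = F0 9F A6 AC.
Offset 4: leading byte 0xE1 = 11100001 → 3-byte char #2 = E1 9E AB.
Offset 7: leading byte 0xF2 = 11110010 → 4-byte char #3 = F2 A5 B0 85.
Offset 11: leading byte 0xF3 = 11110011 → 4-byte char #4 = F3 A1 BD A7.
Offset 15: leading byte 0xCF = 11001111 → 2-byte char #5 = CF BA.
Offset 17: leading byte 0xE1 = 11100001 → 3-byte char #6 = E1 82 A8.
Leading byte 0xE1 = 11100001 matches 1110xxxx → 3-byte sequence.
Byte 1: 0xE1 = 11100001, payload 0001 (4 bits).
Byte 2: 0x82 = 10000010 (10xxxxxx ✓), payload 000010.
Byte 3: 0xA8 = 10101000 (10xxxxxx ✓), payload 101000.
Concatenate: 0001000010101000 = 0x10A8 (16 bits → U+10A8).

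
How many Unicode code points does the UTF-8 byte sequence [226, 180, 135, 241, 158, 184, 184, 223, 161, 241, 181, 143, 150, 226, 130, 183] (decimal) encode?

5

Byte at offset 0: 0xE2 = 11100010 → 3-byte char (#1). Advance 3.
Byte at offset 3: 0xF1 = 11110001 → 4-byte char (#2). Advance 4.
Byte at offset 7: 0xDF = 11011111 → 2-byte char (#3). Advance 2.
Byte at offset 9: 0xF1 = 11110001 → 4-byte char (#4). Advance 4.
Byte at offset 13: 0xE2 = 11100010 → 3-byte char (#5). Advance 3.
Reached end at offset 16 after 5 code points.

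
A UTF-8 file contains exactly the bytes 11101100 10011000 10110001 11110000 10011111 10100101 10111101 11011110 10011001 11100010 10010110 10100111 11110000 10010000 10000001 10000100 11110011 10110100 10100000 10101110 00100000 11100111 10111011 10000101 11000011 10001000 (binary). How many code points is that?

Byte at offset 0: 0xEC = 11101100 → 3-byte char (#1). Advance 3.
Byte at offset 3: 0xF0 = 11110000 → 4-byte char (#2). Advance 4.
Byte at offset 7: 0xDE = 11011110 → 2-byte char (#3). Advance 2.
Byte at offset 9: 0xE2 = 11100010 → 3-byte char (#4). Advance 3.
Byte at offset 12: 0xF0 = 11110000 → 4-byte char (#5). Advance 4.
Byte at offset 16: 0xF3 = 11110011 → 4-byte char (#6). Advance 4.
Byte at offset 20: 0x20 = 00100000 → 1-byte char (#7). Advance 1.
Byte at offset 21: 0xE7 = 11100111 → 3-byte char (#8). Advance 3.
Byte at offset 24: 0xC3 = 11000011 → 2-byte char (#9). Advance 2.
Reached end at offset 26 after 9 code points.

9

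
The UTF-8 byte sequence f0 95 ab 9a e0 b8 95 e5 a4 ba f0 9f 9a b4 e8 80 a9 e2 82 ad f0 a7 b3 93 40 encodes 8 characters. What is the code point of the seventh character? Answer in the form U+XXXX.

U+27CD3

Offset 0: leading byte 0xF0 = 11110000 → 4-byte char #1 = F0 95 AB 9A.
Offset 4: leading byte 0xE0 = 11100000 → 3-byte char #2 = E0 B8 95.
Offset 7: leading byte 0xE5 = 11100101 → 3-byte char #3 = E5 A4 BA.
Offset 10: leading byte 0xF0 = 11110000 → 4-byte char #4 = F0 9F 9A B4.
Offset 14: leading byte 0xE8 = 11101000 → 3-byte char #5 = E8 80 A9.
Offset 17: leading byte 0xE2 = 11100010 → 3-byte char #6 = E2 82 AD.
Offset 20: leading byte 0xF0 = 11110000 → 4-byte char #7 = F0 A7 B3 93.
Leading byte 0xF0 = 11110000 matches 11110xxx → 4-byte sequence.
Byte 1: 0xF0 = 11110000, payload 000 (3 bits).
Byte 2: 0xA7 = 10100111 (10xxxxxx ✓), payload 100111.
Byte 3: 0xB3 = 10110011 (10xxxxxx ✓), payload 110011.
Byte 4: 0x93 = 10010011 (10xxxxxx ✓), payload 010011.
Concatenate: 000100111110011010011 = 0x27CD3 (21 bits → U+27CD3).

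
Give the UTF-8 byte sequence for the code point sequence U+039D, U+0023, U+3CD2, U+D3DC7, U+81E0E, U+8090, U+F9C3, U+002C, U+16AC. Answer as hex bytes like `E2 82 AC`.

CE 9D 23 E3 B3 92 F3 93 B7 87 F2 81 B8 8E E8 82 90 EF A7 83 2C E1 9A AC

U+039D: 2-byte form → CE 9D.
U+0023: 1-byte form → 23.
U+3CD2: 3-byte form → E3 B3 92.
U+D3DC7: 4-byte form → F3 93 B7 87.
U+81E0E: 4-byte form → F2 81 B8 8E.
U+8090: 3-byte form → E8 82 90.
U+F9C3: 3-byte form → EF A7 83.
U+002C: 1-byte form → 2C.
U+16AC: 3-byte form → E1 9A AC.
Concatenated (24 bytes): CE 9D 23 E3 B3 92 F3 93 B7 87 F2 81 B8 8E E8 82 90 EF A7 83 2C E1 9A AC.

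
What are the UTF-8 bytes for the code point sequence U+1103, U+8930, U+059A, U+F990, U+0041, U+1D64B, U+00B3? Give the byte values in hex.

E1 84 83 E8 A4 B0 D6 9A EF A6 90 41 F0 9D 99 8B C2 B3

U+1103: 3-byte form → E1 84 83.
U+8930: 3-byte form → E8 A4 B0.
U+059A: 2-byte form → D6 9A.
U+F990: 3-byte form → EF A6 90.
U+0041: 1-byte form → 41.
U+1D64B: 4-byte form → F0 9D 99 8B.
U+00B3: 2-byte form → C2 B3.
Concatenated (18 bytes): E1 84 83 E8 A4 B0 D6 9A EF A6 90 41 F0 9D 99 8B C2 B3.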